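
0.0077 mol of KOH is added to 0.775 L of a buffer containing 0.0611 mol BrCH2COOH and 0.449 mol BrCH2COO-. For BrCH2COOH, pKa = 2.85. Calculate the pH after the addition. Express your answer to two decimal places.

After neutralization: n(BrCH2COOH) = 0.0534 mol, n(BrCH2COO-) = 0.457 mol.
pH = pKa + log([A⁻]/[HA]) = 2.85 + log(0.457/0.0534) = 2.85 +0.932

pH = 3.78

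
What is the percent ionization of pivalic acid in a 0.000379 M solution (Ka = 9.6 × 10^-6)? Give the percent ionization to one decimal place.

(CH3)3CCOOH ⇌ (CH3)3CCOO- + H+; let x = [H+] at equilibrium.
Ka = x²/(C₀ − x); solving the quadratic gives x = 5.57 × 10^-5 M.
% ionization = x/C₀ × 100% = 5.57 × 10^-5/0.000379 × 100% = 14.7%

14.7%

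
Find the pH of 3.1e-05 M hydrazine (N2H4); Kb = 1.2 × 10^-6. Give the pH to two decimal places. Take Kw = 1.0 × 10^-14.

pH = 8.74

N2H4 + H2O ⇌ N2H5+ + OH-
Kb = [OH-]²/(3.1e-05 − [OH-]) = 1.2 × 10^-6
The 5% rule fails; solving [OH-]² + Kb·[OH-] − Kb·C₀ = 0 exactly:
[OH-] = (−Kb + √(Kb² + 4·Kb·C₀))/2 = 5.53 × 10^-6 M
pOH = −log(5.53 × 10^-6) = 5.26; pH = 14.00 − 5.26 = 8.74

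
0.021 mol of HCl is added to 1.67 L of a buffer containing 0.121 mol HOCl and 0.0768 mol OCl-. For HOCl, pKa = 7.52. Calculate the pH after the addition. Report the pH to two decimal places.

pH = 7.11

After neutralization: n(HOCl) = 0.142 mol, n(OCl-) = 0.0558 mol.
pH = pKa + log([A⁻]/[HA]) = 7.52 + log(0.0558/0.142) = 7.52 -0.406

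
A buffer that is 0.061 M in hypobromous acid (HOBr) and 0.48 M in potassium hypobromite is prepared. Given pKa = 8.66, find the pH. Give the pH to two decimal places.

pH = pKa + log([A⁻]/[HA]) = 8.66 + log(0.48/0.061)
pH = 8.66 + (+0.896) = 9.56

pH = 9.56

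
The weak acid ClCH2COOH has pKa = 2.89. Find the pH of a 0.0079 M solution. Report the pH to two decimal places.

pH = 2.58

ClCH2COOH ⇌ ClCH2COO- + H+
Ka = 10^(−2.89) = 1.29 × 10^-3
Ka = x²/(0.0079 − x) = 1.29 × 10^-3
x is not negligible relative to C₀; solve x² + 0.00129·x − 1.02e-05 = 0.
x = [−0.00129 + √(0.00129² + 4.08e-05)]/2 = 2.61 × 10^-3 M
pH = −log[H+] = −log(2.61 × 10^-3) = 2.58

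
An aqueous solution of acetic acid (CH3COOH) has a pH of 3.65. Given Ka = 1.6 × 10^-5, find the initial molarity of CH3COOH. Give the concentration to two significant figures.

[H+] = 10^(-3.65) = 2.24 × 10^-4 M = x
Ka = x²/(C₀ − x) ⇒ C₀ = x + x²/Ka
C₀ = 2.24 × 10^-4 + (2.24 × 10^-4)²/(1.6 × 10^-5) = 3.36 × 10^-3 M

C₀ = 3.4 × 10^-3 M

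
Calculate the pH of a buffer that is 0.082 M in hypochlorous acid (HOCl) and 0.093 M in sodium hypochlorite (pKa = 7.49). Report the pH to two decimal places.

pH = 7.54

Henderson–Hasselbalch: pH = pKa + log([OCl-]/[HOCl]) = 7.49 + log(0.093/0.082)
pH = 7.49 + (+0.055) = 7.54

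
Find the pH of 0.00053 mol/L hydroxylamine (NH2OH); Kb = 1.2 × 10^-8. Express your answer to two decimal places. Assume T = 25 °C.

NH2OH + H2O ⇌ NH3OH+ + OH-
Let x = [OH-] at equilibrium. Kb = x²/(0.00053 − x).
Since Kb ≪ C₀, x ≈ √(Kb·C₀) = 2.52 × 10^-6 M.
pOH = 5.60, so pH = 14.00 − pOH = 8.40

pH = 8.40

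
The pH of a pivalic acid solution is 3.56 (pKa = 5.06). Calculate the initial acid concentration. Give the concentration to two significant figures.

[H+] = 10^(-3.56) = 2.75 × 10^-4 M = x
Ka = 10^(−5.06) = 8.71 × 10^-6
Ka = x²/(C₀ − x) ⇒ C₀ = x + x²/Ka
C₀ = 2.75 × 10^-4 + (2.75 × 10^-4)²/(8.71 × 10^-6) = 8.96 × 10^-3 M

C₀ = 9.0 × 10^-3 M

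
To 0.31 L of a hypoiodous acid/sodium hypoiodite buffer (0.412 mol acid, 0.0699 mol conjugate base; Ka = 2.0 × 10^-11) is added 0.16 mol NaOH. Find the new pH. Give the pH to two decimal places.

OH- converts HOI to OI-: HOI → 0.252 mol, OI- → 0.23 mol.
pKa = −log(2.0 × 10^-11) = 10.699
pH = pKa + log(n_OI-/n_HOI) = 10.699 + log(0.23/0.252) = 10.699 + (-0.040)

pH = 10.66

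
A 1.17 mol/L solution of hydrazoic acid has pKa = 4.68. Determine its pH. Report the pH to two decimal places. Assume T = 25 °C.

HN3 ⇌ N3- + H+
Ka = 10^(−4.68) = 2.09 × 10^-5
Let x = [H+] at equilibrium. Ka = x²/(1.17 − x).
Neglecting x in the denominator: x = √(2.09 × 10^-5 × 1.17) = 4.94 × 10^-3 M
(x/C₀ = 0.42% < 5%, so the approximation holds.)
pH = −log[H+] = −log(4.94 × 10^-3) = 2.31

pH = 2.31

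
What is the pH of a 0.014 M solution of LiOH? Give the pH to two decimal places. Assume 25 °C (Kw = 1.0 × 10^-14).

pH = 12.15

LiOH is a strong base; [OH-] = 0.014 M.
pOH = -log(0.014) = 1.85
pH = 14.00 - 1.85 = 12.15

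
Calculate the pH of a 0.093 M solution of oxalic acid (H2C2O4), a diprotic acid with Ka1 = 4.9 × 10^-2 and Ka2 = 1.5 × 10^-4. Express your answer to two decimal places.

Since Ka1 ≫ Ka2, the first ionization dominates [H+].
Ka1 = x²/(0.093 − x) = 4.9 × 10^-2
Solving the quadratic: x = (−Ka1 + √(Ka1² + 4·Ka1·C₀))/2 = 4.73 × 10^-2 M
pH = −log(4.73 × 10^-2) = 1.33

pH = 1.33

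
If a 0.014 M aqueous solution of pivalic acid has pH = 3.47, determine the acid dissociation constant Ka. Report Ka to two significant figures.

Ka = 8.4 × 10^-6

[H+] = 10^(-3.47) = 3.39 × 10^-4 M
At equilibrium [HA] = 0.014 − 3.39 × 10^-4 = 1.37 × 10^-2 M
Ka = [H+][A-]/[HA] = (3.39 × 10^-4)² / 1.37 × 10^-2 = 8.4 × 10^-6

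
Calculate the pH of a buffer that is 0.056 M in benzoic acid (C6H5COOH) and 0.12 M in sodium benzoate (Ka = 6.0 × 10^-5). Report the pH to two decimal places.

pH = 4.55

pKa = −log(6.0 × 10^-5) = 4.222
Henderson–Hasselbalch: pH = pKa + log([C6H5COO-]/[C6H5COOH]) = 4.222 + log(0.12/0.056)
pH = 4.222 + (+0.331) = 4.55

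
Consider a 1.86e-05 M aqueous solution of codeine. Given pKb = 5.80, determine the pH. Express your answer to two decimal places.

C18H21NO3 + H2O ⇌ C18H22NO3+ + OH-
Kb = 10^(−5.80) = 1.58 × 10^-6
Kb = [OH-]²/(1.86e-05 − [OH-]) = 1.58 × 10^-6
[OH-] is not negligible relative to C₀; solve [OH-]² + 1.58e-06·[OH-] − 2.94e-11 = 0.
[OH-] = (−Kb + √(Kb² + 4·Kb·C₀))/2 = 4.69 × 10^-6 M
pOH = 5.33, so pH = 14.00 − pOH = 8.67

pH = 8.67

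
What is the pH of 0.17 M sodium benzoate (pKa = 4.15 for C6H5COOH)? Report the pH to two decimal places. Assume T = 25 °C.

C6H5COO- is the conjugate base of the weak acid C6H5COOH.
Ka = 10^(−4.15) = 7.08 × 10^-5
Kb = Kw/Ka = 1.0×10^-14 / 7.08 × 10^-5 = 1.41 × 10^-10
From the ICE table, Kb = x²/(0.17 − x) = 1.41 × 10^-10.
Assume x ≪ 0.17: x ≈ √(1.41 × 10^-10 × 0.17) = 4.90 × 10^-6 M
pOH = −log(4.90 × 10^-6) = 5.31; pH = 14.00 − 5.31 = 8.69

pH = 8.69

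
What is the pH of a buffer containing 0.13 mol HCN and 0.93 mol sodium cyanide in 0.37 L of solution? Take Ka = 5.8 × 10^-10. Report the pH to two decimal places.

pH = 10.09

pKa = −log(5.8 × 10^-10) = 9.237
Using pH = pKa + log([base]/[acid]) with [base]/[acid] = 0.93/0.13:
pH = 9.237 + (+0.855) = 10.09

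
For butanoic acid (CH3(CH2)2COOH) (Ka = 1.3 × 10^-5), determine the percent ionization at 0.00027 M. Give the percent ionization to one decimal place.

CH3(CH2)2COOH ⇌ CH3(CH2)2COO- + H+; let x = [H+] at equilibrium.
Ka = x²/(C₀ − x); solving the quadratic gives x = 5.31 × 10^-5 M.
Fraction ionized = 5.31 × 10^-5 / 0.00027 = 0.1967 → 19.7%

19.7%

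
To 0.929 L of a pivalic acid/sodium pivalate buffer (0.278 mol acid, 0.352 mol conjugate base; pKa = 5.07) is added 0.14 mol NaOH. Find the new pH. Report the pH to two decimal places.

After neutralization: n((CH3)3CCOOH) = 0.138 mol, n((CH3)3CCOO-) = 0.492 mol.
Henderson–Hasselbalch with mole ratio 0.492/0.138: pH = 5.07 + (+0.552)

pH = 5.62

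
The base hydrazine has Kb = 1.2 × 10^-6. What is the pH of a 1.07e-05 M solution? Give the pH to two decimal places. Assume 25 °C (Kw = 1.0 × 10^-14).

pH = 8.48

N2H4 + H2O ⇌ N2H5+ + OH-
Kb = [OH-]²/(1.07e-05 − [OH-]) = 1.2 × 10^-6
The 5% rule fails; solving [OH-]² + Kb·[OH-] − Kb·C₀ = 0 exactly:
[OH-] = [−1.2e-06 + √(1.2e-06² + 5.14e-11)]/2 = 3.03 × 10^-6 M
pOH = 5.52, so pH = 14.00 − pOH = 8.48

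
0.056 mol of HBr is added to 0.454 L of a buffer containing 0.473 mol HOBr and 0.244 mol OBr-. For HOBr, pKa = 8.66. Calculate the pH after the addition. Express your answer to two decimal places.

pH = 8.21

Added H+ converts OBr- to HOBr: HOBr → 0.529 mol, OBr- → 0.188 mol.
pH = pKa + log(n_OBr-/n_HOBr) = 8.66 + log(0.188/0.529) = 8.66 + (-0.449)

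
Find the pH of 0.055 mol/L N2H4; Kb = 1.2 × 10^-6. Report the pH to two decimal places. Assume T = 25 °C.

pH = 10.41

N2H4 + H2O ⇌ N2H5+ + OH-
From the ICE table, Kb = [OH-]²/(0.055 − [OH-]) = 1.2 × 10^-6.
Neglecting [OH-] in the denominator: [OH-] = √(1.2 × 10^-6 × 0.055) = 2.57 × 10^-4 M
pOH = 3.59, so pH = 14.00 − pOH = 10.41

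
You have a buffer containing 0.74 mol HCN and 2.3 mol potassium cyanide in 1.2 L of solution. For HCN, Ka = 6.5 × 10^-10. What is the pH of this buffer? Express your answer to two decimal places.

pH = 9.68

pKa = −log(6.5 × 10^-10) = 9.187
pH = pKa + log([A⁻]/[HA]) = 9.187 + log(2.3/0.74)
pH = 9.187 + (+0.492) = 9.68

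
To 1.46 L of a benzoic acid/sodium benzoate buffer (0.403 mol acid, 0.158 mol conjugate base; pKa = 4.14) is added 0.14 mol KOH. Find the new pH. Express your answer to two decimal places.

pH = 4.19

After neutralization: n(C6H5COOH) = 0.263 mol, n(C6H5COO-) = 0.298 mol.
Henderson–Hasselbalch with mole ratio 0.298/0.263: pH = 4.14 + (+0.054)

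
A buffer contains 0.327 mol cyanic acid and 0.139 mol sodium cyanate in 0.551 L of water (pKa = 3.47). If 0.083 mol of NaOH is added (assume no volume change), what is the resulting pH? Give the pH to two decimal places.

OH- converts HOCN to OCN-: HOCN → 0.244 mol, OCN- → 0.222 mol.
Henderson–Hasselbalch with mole ratio 0.222/0.244: pH = 3.47 + (-0.041)

pH = 3.43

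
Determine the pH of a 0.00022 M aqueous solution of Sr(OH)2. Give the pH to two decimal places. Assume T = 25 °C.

pH = 10.64

Sr(OH)2 is a strong base (each formula unit releases 2 OH-); [OH-] = 0.00044 M.
pOH = -log(0.00044) = 3.36
pH = 14.00 - 3.36 = 10.64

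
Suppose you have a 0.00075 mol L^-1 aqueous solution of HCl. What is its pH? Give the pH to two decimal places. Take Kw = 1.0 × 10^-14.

HCl is a strong acid and dissociates completely, so [H+] = 0.00075 M.
pH = -log(0.00075) = 3.12

pH = 3.12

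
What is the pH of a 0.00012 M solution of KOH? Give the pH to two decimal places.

pH = 10.08

KOH is a strong base; [OH-] = 0.00012 M.
pOH = -log(0.00012) = 3.92
pH = 14.00 - 3.92 = 10.08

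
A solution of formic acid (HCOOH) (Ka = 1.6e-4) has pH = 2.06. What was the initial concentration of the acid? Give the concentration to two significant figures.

C₀ = 4.8 × 10^-1 M

[H+] = 10^(-2.06) = 8.71 × 10^-3 M = x
Ka = x²/(C₀ − x) ⇒ C₀ = x + x²/Ka
C₀ = 8.71 × 10^-3 + (8.71 × 10^-3)²/(1.6 × 10^-4) = 4.83 × 10^-1 M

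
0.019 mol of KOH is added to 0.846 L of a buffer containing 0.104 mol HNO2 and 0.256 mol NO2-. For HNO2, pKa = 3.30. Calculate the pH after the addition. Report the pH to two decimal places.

After neutralization: n(HNO2) = 0.085 mol, n(NO2-) = 0.275 mol.
pH = pKa + log(n_NO2-/n_HNO2) = 3.30 + log(0.275/0.085) = 3.30 + (+0.510)

pH = 3.81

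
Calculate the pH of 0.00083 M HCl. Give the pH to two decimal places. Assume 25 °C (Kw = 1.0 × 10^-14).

pH = 3.08

HCl is a strong acid and dissociates completely, so [H+] = 0.00083 M.
pH = -log(0.00083) = 3.08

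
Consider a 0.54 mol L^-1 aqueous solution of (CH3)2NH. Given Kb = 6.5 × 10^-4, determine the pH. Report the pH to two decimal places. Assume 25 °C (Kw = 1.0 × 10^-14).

pH = 12.27

(CH3)2NH + H2O ⇌ (CH3)2NH2+ + OH-
Let x = [OH-] at equilibrium. Kb = x²/(0.54 − x).
Neglecting x in the denominator: x = √(6.5 × 10^-4 × 0.54) = 1.87 × 10^-2 M
pOH = −log(1.87 × 10^-2) = 1.73; pH = 14.00 − 1.73 = 12.27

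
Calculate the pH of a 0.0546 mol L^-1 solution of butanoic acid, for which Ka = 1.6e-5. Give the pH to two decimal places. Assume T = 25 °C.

CH3(CH2)2COOH ⇌ CH3(CH2)2COO- + H+
From the ICE table, Ka = [H+]²/(0.0546 − [H+]) = 1.6 × 10^-5.
Since Ka ≪ C₀, [H+] ≈ √(Ka·C₀) = 9.35 × 10^-4 M.
Check: 1.7% ionized — well under 5%, approximation valid.
pH = −log[H+] = −log(9.35 × 10^-4) = 3.03

pH = 3.03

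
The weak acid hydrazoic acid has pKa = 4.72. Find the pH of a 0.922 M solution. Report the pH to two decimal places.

HN3 ⇌ N3- + H+
Ka = 10^(−4.72) = 1.91 × 10^-5
From the ICE table, Ka = x²/(0.922 − x) = 1.91 × 10^-5.
Neglecting x in the denominator: x = √(1.91 × 10^-5 × 0.922) = 4.20 × 10^-3 M
Check: 0.46% ionized — well under 5%, approximation valid.
pH = −log[H+] = −log(4.20 × 10^-3) = 2.38

pH = 2.38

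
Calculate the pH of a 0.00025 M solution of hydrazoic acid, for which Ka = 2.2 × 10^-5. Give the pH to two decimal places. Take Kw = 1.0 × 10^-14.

HN3 ⇌ N3- + H+
Let x = [H+] at equilibrium. Ka = x²/(0.00025 − x).
Here C₀/Ka ≈ 11.4, so the small-x approximation fails. Use the quadratic:
x = (−Ka + √(Ka² + 4·Ka·C₀))/2 = 6.40 × 10^-5 M
pH = −log[H+] = −log(6.40 × 10^-5) = 4.19

pH = 4.19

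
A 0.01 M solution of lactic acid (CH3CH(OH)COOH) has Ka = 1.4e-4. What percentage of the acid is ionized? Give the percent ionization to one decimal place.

11.2%

CH3CH(OH)COOH ⇌ CH3CH(OH)COO- + H+; let x = [H+] at equilibrium.
Ka = x²/(C₀ − x); solving the quadratic gives x = 1.12 × 10^-3 M.
Fraction ionized = 1.12 × 10^-3 / 0.01 = 0.1120 → 11.2%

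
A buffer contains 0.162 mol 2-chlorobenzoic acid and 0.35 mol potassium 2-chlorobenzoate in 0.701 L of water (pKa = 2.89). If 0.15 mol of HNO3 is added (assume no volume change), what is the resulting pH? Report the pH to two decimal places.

After neutralization: n(ClC6H4COOH) = 0.312 mol, n(ClC6H4COO-) = 0.2 mol.
pH = pKa + log([A⁻]/[HA]) = 2.89 + log(0.2/0.312) = 2.89 -0.193

pH = 2.70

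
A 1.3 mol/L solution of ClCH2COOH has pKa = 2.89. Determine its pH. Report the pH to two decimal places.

pH = 1.39

ClCH2COOH ⇌ ClCH2COO- + H+
Ka = 10^(−2.89) = 1.29 × 10^-3
From the ICE table, Ka = [H+]²/(1.3 − [H+]) = 1.29 × 10^-3.
Neglecting [H+] in the denominator: [H+] = √(1.29 × 10^-3 × 1.3) = 4.10 × 10^-2 M
Check: 3.2% ionized — well under 5%, approximation valid.
pH = −log(4.10 × 10^-2) = 1.39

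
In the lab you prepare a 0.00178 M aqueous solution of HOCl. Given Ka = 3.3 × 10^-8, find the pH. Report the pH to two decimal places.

pH = 5.12

HOCl ⇌ OCl- + H+
From the ICE table, Ka = x²/(0.00178 − x) = 3.3 × 10^-8.
Assume x ≪ 0.00178: x ≈ √(3.3 × 10^-8 × 0.00178) = 7.66 × 10^-6 M
(x/C₀ = 0.43% < 5%, so the approximation holds.)
pH = −log[H+] = −log(7.66 × 10^-6) = 5.12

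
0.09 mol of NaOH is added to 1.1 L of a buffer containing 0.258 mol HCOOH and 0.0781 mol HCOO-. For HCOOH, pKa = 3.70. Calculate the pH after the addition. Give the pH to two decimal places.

pH = 3.70

After neutralization: n(HCOOH) = 0.168 mol, n(HCOO-) = 0.168 mol.
Henderson–Hasselbalch with mole ratio 0.168/0.168: pH = 3.70 + (+0.000)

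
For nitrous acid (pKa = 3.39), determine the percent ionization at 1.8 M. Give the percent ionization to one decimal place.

HNO2 ⇌ NO2- + H+; let x = [H+] at equilibrium.
Ka = 10^(−3.39) = 4.07 × 10^-4
x ≈ √(Ka·C₀) = √(4.07 × 10^-4 × 1.8) = 2.71 × 10^-2 M
Fraction ionized = 2.71 × 10^-2 / 1.8 = 0.0151 → 1.5%

1.5%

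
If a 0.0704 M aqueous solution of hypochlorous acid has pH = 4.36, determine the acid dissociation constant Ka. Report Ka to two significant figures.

Ka = 2.7 × 10^-8

[H+] = 10^(-4.36) = 4.37 × 10^-5 M
At equilibrium [HA] = 0.0704 − 4.37 × 10^-5 = 7.04 × 10^-2 M
Ka = [H+][A-]/[HA] = (4.37 × 10^-5)² / 7.04 × 10^-2 = 2.7 × 10^-8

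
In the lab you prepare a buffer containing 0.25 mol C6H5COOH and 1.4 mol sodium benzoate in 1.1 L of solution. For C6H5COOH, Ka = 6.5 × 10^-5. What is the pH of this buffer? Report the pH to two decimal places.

pH = 4.94

pKa = −log(6.5 × 10^-5) = 4.187
pH = pKa + log([A⁻]/[HA]) = 4.187 + log(1.4/0.25)
pH = 4.187 + (+0.748) = 4.94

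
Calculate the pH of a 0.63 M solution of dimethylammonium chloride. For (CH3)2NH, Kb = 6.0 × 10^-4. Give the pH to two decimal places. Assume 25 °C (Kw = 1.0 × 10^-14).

pH = 5.49

(CH3)2NH2+ is the conjugate acid of the weak base (CH3)2NH.
Ka = Kw/Kb = 1.0×10^-14 / 6.0 × 10^-4 = 1.67 × 10^-11
From the ICE table, Ka = x²/(0.63 − x) = 1.67 × 10^-11.
Neglecting x in the denominator: x = √(1.67 × 10^-11 × 0.63) = 3.24 × 10^-6 M
pH = −log[H+] = −log(3.24 × 10^-6) = 5.49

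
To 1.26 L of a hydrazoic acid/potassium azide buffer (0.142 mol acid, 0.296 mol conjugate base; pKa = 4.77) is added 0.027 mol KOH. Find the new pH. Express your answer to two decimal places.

After neutralization: n(HN3) = 0.115 mol, n(N3-) = 0.323 mol.
pH = pKa + log(n_N3-/n_HN3) = 4.77 + log(0.323/0.115) = 4.77 + (+0.449)

pH = 5.22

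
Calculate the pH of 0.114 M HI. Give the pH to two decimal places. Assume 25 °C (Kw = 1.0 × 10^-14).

HI is a strong acid and dissociates completely, so [H+] = 0.114 M.
pH = -log(0.114) = 0.94

pH = 0.94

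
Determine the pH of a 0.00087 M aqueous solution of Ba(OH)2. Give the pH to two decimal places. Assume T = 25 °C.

Ba(OH)2 is a strong base (each formula unit releases 2 OH-); [OH-] = 0.00174 M.
pOH = -log(0.00174) = 2.76
pH = 14.00 - 2.76 = 11.24

pH = 11.24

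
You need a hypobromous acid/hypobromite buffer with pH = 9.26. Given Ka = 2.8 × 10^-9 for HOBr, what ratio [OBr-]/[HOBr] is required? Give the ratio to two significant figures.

pKa = -log(2.8 × 10^-9) = 8.553
pH = pKa + log(r) ⇒ log(r) = 9.26 − 8.553 = +0.707
r = [OBr-]/[HOBr] = 10^(+0.707) = 5.09

ratio = 5.1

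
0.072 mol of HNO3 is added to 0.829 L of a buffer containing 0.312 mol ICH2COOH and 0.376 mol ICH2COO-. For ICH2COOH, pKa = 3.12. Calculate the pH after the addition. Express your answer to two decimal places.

After neutralization: n(ICH2COOH) = 0.384 mol, n(ICH2COO-) = 0.304 mol.
pH = pKa + log(n_ICH2COO-/n_ICH2COOH) = 3.12 + log(0.304/0.384) = 3.12 + (-0.101)

pH = 3.02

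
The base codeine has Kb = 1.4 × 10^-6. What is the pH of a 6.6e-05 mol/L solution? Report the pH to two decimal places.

C18H21NO3 + H2O ⇌ C18H22NO3+ + OH-
From the ICE table, Kb = x²/(6.6e-05 − x) = 1.4 × 10^-6.
The 5% rule fails; solving x² + Kb·x − Kb·C₀ = 0 exactly:
x = (−Kb + √(Kb² + 4·Kb·C₀))/2 = 8.94 × 10^-6 M
pOH = 5.05, so pH = 14.00 − pOH = 8.95

pH = 8.95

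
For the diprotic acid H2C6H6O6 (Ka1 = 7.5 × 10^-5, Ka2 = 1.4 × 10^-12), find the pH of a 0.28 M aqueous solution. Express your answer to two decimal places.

Since Ka1 ≫ Ka2, the first ionization dominates [H+].
Ka1 = x²/(0.28 − x) = 7.5 × 10^-5
x ≈ √(7.5 × 10^-5 × 0.28) = 4.58 × 10^-3 M
pH = −log(4.58 × 10^-3) = 2.34

pH = 2.34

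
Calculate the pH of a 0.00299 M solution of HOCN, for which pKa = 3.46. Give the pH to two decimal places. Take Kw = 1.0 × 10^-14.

pH = 3.07

HOCN ⇌ OCN- + H+
Ka = 10^(−3.46) = 3.47 × 10^-4
Let x = [H+] at equilibrium. Ka = x²/(0.00299 − x).
The 5% rule fails; solving x² + Ka·x − Ka·C₀ = 0 exactly:
x = [−0.000347 + √(0.000347² + 4.15e-06)]/2 = 8.60 × 10^-4 M
pH = −log(8.60 × 10^-4) = 3.07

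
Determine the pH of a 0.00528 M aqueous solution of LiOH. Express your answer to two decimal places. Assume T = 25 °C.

pH = 11.72

LiOH is a strong base; [OH-] = 0.00528 M.
pOH = -log(0.00528) = 2.28
pH = 14.00 - 2.28 = 11.72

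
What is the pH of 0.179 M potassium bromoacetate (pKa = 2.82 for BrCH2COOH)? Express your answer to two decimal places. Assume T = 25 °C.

pH = 8.04

BrCH2COO- is the conjugate base of the weak acid BrCH2COOH.
Ka = 10^(−2.82) = 1.51 × 10^-3
Kb = Kw/Ka = 1.0×10^-14 / 1.51 × 10^-3 = 6.62 × 10^-12
Kb = x²/(0.179 − x) = 6.62 × 10^-12
Neglecting x in the denominator: x = √(6.62 × 10^-12 × 0.179) = 1.09 × 10^-6 M
(x/C₀ = 0.00061% < 5%, so the approximation holds.)
pOH = 5.96, so pH = 14.00 − pOH = 8.04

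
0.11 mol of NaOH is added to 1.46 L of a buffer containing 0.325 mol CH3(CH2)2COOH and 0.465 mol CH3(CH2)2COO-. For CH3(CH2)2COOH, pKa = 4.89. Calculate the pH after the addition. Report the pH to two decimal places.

pH = 5.32

After neutralization: n(CH3(CH2)2COOH) = 0.215 mol, n(CH3(CH2)2COO-) = 0.575 mol.
Henderson–Hasselbalch with mole ratio 0.575/0.215: pH = 4.89 + (+0.427)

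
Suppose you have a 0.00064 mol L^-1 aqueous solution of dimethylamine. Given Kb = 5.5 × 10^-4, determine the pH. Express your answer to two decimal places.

pH = 10.58

(CH3)2NH + H2O ⇌ (CH3)2NH2+ + OH-
From the ICE table, Kb = [OH-]²/(0.00064 − [OH-]) = 5.5 × 10^-4.
Here C₀/Kb ≈ 1.16, so the small-[OH-] approximation fails. Use the quadratic:
[OH-] = [−0.00055 + √(0.00055² + 1.41e-06)]/2 = 3.79 × 10^-4 M
pOH = 3.42, so pH = 14.00 − pOH = 10.58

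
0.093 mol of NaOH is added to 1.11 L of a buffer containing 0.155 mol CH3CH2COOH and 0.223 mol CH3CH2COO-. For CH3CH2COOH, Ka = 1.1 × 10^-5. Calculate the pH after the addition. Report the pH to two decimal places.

pH = 5.67

After neutralization: n(CH3CH2COOH) = 0.062 mol, n(CH3CH2COO-) = 0.316 mol.
pKa = −log(1.1 × 10^-5) = 4.959
Henderson–Hasselbalch with mole ratio 0.316/0.062: pH = 4.959 + (+0.707)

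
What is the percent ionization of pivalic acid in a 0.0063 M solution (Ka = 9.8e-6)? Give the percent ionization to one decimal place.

3.9%

(CH3)3CCOOH ⇌ (CH3)3CCOO- + H+; let x = [H+] at equilibrium.
x ≈ √(Ka·C₀) = √(9.8 × 10^-6 × 0.0063) = 2.48 × 10^-4 M
% ionization = x/C₀ × 100% = 2.48 × 10^-4/0.0063 × 100% = 3.9%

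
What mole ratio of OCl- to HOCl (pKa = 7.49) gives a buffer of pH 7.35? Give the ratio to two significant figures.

pH = pKa + log(r) ⇒ log(r) = 7.35 − 7.49 = -0.14
r = [OCl-]/[HOCl] = 10^(-0.14) = 0.724

ratio = 0.72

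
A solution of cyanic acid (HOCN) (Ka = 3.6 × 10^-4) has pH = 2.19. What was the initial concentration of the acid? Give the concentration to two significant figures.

[H+] = 10^(-2.19) = 6.46 × 10^-3 M = x
Ka = x²/(C₀ − x) ⇒ C₀ = x + x²/Ka
C₀ = 6.46 × 10^-3 + (6.46 × 10^-3)²/(3.6 × 10^-4) = 1.22 × 10^-1 M

C₀ = 1.2 × 10^-1 M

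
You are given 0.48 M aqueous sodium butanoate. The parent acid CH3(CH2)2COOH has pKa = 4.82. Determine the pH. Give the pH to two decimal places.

pH = 9.25

CH3(CH2)2COO- is the conjugate base of the weak acid CH3(CH2)2COOH.
Ka = 10^(−4.82) = 1.51 × 10^-5
Kb = Kw/Ka = 1.0×10^-14 / 1.51 × 10^-5 = 6.62 × 10^-10
Kb = x²/(0.48 − x) = 6.62 × 10^-10
Assume x ≪ 0.48: x ≈ √(6.62 × 10^-10 × 0.48) = 1.78 × 10^-5 M
(x/C₀ = 0.0037% < 5%, so the approximation holds.)
pOH = 4.75, so pH = 14.00 − pOH = 9.25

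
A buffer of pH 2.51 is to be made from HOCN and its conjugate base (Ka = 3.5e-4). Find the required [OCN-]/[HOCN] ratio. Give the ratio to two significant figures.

ratio = 0.11

pKa = -log(3.5 × 10^-4) = 3.456
pH = pKa + log(r) ⇒ log(r) = 2.51 − 3.456 = -0.946
r = [OCN-]/[HOCN] = 10^(-0.946) = 0.113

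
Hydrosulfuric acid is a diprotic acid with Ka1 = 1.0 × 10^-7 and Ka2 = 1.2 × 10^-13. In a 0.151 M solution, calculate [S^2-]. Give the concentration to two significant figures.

1.2 × 10^-13 M

First ionization gives [H+] ≈ [HS-] = 1.23 × 10^-4 M.
Second step: Ka2 = [H+][S^2-]/[HS-] ≈ [S^2-] (since [H+] ≈ [HS-]).
So [S^2-] ≈ Ka2.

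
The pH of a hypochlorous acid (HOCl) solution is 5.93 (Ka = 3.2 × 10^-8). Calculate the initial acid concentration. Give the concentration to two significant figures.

[H+] = 10^(-5.93) = 1.17 × 10^-6 M = x
Ka = x²/(C₀ − x) ⇒ C₀ = x + x²/Ka
C₀ = 1.17 × 10^-6 + (1.17 × 10^-6)²/(3.2 × 10^-8) = 4.39 × 10^-5 M

C₀ = 4.4 × 10^-5 M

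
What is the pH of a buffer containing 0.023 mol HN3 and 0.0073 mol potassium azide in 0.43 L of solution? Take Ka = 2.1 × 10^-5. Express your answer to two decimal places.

pH = 4.18

pKa = −log(2.1 × 10^-5) = 4.678
pH = pKa + log([A⁻]/[HA]) = 4.678 + log(0.0073/0.023)
pH = 4.678 + (-0.498) = 4.18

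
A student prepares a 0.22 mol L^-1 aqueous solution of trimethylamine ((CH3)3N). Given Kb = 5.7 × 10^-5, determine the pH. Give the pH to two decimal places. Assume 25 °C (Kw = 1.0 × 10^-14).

(CH3)3N + H2O ⇌ (CH3)3NH+ + OH-
Kb = x²/(0.22 − x) = 5.7 × 10^-5
Assume x ≪ 0.22: x ≈ √(5.7 × 10^-5 × 0.22) = 3.54 × 10^-3 M
pOH = −log(3.54 × 10^-3) = 2.45; pH = 14.00 − 2.45 = 11.55

pH = 11.55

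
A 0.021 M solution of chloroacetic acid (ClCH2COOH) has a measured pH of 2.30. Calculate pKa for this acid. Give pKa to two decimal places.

pKa = 2.80

[H+] = 10^(-2.30) = 5.01 × 10^-3 M
At equilibrium [HA] = 0.021 − 5.01 × 10^-3 = 1.60 × 10^-2 M
Ka = [H+][A-]/[HA] = (5.01 × 10^-3)² / 1.60 × 10^-2 = 1.57 × 10^-3
pKa = -log(1.57 × 10^-3) = 2.80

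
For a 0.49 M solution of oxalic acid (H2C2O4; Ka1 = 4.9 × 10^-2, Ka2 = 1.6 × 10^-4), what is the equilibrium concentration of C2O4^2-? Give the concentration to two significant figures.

1.6 × 10^-4 M

First ionization gives [H+] ≈ [HC2O4-] = 1.32 × 10^-1 M.
Second step: Ka2 = [H+][C2O4^2-]/[HC2O4-] ≈ [C2O4^2-] (since [H+] ≈ [HC2O4-]).
So [C2O4^2-] ≈ Ka2.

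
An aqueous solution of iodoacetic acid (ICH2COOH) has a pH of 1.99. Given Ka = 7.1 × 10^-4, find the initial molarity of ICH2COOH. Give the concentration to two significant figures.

[H+] = 10^(-1.99) = 1.02 × 10^-2 M = x
Ka = x²/(C₀ − x) ⇒ C₀ = x + x²/Ka
C₀ = 1.02 × 10^-2 + (1.02 × 10^-2)²/(7.1 × 10^-4) = 1.57 × 10^-1 M

C₀ = 1.6 × 10^-1 M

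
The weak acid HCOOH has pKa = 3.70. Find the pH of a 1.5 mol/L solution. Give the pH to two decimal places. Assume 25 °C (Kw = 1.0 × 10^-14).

HCOOH ⇌ HCOO- + H+
Ka = 10^(−3.70) = 2.00 × 10^-4
From the ICE table, Ka = [H+]²/(1.5 − [H+]) = 2.00 × 10^-4.
Since Ka ≪ C₀, [H+] ≈ √(Ka·C₀) = 1.73 × 10^-2 M.
([H+]/C₀ = 1.2% < 5%, so the approximation holds.)
pH = −log(1.73 × 10^-2) = 1.76

pH = 1.76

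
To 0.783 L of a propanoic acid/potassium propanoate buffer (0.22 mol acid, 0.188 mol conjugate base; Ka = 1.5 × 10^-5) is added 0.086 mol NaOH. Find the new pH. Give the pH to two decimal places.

pH = 5.13

After neutralization: n(CH3CH2COOH) = 0.134 mol, n(CH3CH2COO-) = 0.274 mol.
pKa = −log(1.5 × 10^-5) = 4.824
pH = pKa + log([A⁻]/[HA]) = 4.824 + log(0.274/0.134) = 4.824 +0.311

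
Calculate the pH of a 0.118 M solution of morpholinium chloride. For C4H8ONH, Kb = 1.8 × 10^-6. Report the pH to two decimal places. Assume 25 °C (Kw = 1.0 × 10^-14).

pH = 4.59

C4H8ONH2+ is the conjugate acid of the weak base C4H8ONH.
Ka = Kw/Kb = 1.0×10^-14 / 1.8 × 10^-6 = 5.56 × 10^-9
Let x = [H+] at equilibrium. Ka = x²/(0.118 − x).
Since Ka ≪ C₀, x ≈ √(Ka·C₀) = 2.56 × 10^-5 M.
Check: 0.022% ionized — well under 5%, approximation valid.
pH = −log(2.56 × 10^-5) = 4.59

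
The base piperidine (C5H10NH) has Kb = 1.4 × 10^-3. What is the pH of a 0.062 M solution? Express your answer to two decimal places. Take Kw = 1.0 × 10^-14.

pH = 11.94

C5H10NH + H2O ⇌ C5H10NH2+ + OH-
From the ICE table, Kb = [OH-]²/(0.062 − [OH-]) = 1.4 × 10^-3.
Here C₀/Kb ≈ 44.3, so the small-[OH-] approximation fails. Use the quadratic:
[OH-] = [−0.0014 + √(0.0014² + 0.000347)]/2 = 8.64 × 10^-3 M
pOH = 2.06, so pH = 14.00 − pOH = 11.94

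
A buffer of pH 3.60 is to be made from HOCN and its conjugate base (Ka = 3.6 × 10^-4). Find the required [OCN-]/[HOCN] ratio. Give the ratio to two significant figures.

pKa = -log(3.6 × 10^-4) = 3.444
pH = pKa + log(r) ⇒ log(r) = 3.60 − 3.444 = +0.156
r = [OCN-]/[HOCN] = 10^(+0.156) = 1.43

ratio = 1.4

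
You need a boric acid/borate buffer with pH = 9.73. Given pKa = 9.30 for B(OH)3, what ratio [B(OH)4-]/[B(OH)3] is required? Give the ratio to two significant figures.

pH = pKa + log(r) ⇒ log(r) = 9.73 − 9.30 = +0.43
r = [B(OH)4-]/[B(OH)3] = 10^(+0.43) = 2.69

ratio = 2.7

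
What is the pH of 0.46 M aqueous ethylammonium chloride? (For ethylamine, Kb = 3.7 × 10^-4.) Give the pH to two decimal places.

pH = 5.45

C2H5NH3+ is the conjugate acid of the weak base C2H5NH2.
Ka = Kw/Kb = 1.0×10^-14 / 3.7 × 10^-4 = 2.70 × 10^-11
Ka = [H+]²/(0.46 − [H+]) = 2.70 × 10^-11
Assume [H+] ≪ 0.46: [H+] ≈ √(2.70 × 10^-11 × 0.46) = 3.52 × 10^-6 M
pH = −log(3.52 × 10^-6) = 5.45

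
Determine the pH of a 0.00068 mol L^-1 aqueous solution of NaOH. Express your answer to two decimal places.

pH = 10.83

NaOH is a strong base; [OH-] = 0.00068 M.
pOH = -log(0.00068) = 3.17
pH = 14.00 - 3.17 = 10.83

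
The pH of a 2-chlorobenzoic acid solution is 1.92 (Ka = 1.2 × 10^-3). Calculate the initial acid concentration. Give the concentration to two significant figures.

C₀ = 1.3 × 10^-1 M

[H+] = 10^(-1.92) = 1.20 × 10^-2 M = x
Ka = x²/(C₀ − x) ⇒ C₀ = x + x²/Ka
C₀ = 1.20 × 10^-2 + (1.20 × 10^-2)²/(1.2 × 10^-3) = 1.32 × 10^-1 M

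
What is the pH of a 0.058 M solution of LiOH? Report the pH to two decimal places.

pH = 12.76

LiOH is a strong base; [OH-] = 0.058 M.
pOH = -log(0.058) = 1.24
pH = 14.00 - 1.24 = 12.76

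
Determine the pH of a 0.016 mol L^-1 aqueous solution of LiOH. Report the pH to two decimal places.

pH = 12.20

LiOH is a strong base; [OH-] = 0.016 M.
pOH = -log(0.016) = 1.80
pH = 14.00 - 1.80 = 12.20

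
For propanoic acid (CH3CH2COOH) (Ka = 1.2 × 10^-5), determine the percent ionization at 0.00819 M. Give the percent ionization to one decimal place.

3.8%

CH3CH2COOH ⇌ CH3CH2COO- + H+; let x = [H+] at equilibrium.
x ≈ √(Ka·C₀) = √(1.2 × 10^-5 × 0.00819) = 3.13 × 10^-4 M
% ionization = x/C₀ × 100% = 3.13 × 10^-4/0.00819 × 100% = 3.8%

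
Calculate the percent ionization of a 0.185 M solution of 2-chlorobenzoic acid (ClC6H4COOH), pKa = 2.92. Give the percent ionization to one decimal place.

ClC6H4COOH ⇌ ClC6H4COO- + H+; let x = [H+] at equilibrium.
Ka = 10^(−2.92) = 1.20 × 10^-3
Ka = x²/(C₀ − x); solving the quadratic gives x = 1.43 × 10^-2 M.
Fraction ionized = 1.43 × 10^-2 / 0.185 = 0.0773 → 7.7%

7.7%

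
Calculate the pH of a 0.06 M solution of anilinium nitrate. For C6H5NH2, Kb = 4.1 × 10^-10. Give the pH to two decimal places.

pH = 2.92

C6H5NH3+ is the conjugate acid of the weak base C6H5NH2.
Ka = Kw/Kb = 1.0×10^-14 / 4.1 × 10^-10 = 2.44 × 10^-5
From the ICE table, Ka = [H+]²/(0.06 − [H+]) = 2.44 × 10^-5.
Neglecting [H+] in the denominator: [H+] = √(2.44 × 10^-5 × 0.06) = 1.21 × 10^-3 M
pH = −log(1.21 × 10^-3) = 2.92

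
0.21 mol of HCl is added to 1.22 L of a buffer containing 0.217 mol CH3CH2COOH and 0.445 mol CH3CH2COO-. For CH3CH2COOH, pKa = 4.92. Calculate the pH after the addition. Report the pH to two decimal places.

Added H+ converts CH3CH2COO- to CH3CH2COOH: CH3CH2COOH → 0.427 mol, CH3CH2COO- → 0.235 mol.
Henderson–Hasselbalch with mole ratio 0.235/0.427: pH = 4.92 + (-0.259)

pH = 4.66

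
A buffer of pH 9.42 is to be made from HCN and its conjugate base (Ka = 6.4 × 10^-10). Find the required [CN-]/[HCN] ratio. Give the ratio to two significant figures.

ratio = 1.7

pKa = -log(6.4 × 10^-10) = 9.194
pH = pKa + log(r) ⇒ log(r) = 9.42 − 9.194 = +0.226
r = [CN-]/[HCN] = 10^(+0.226) = 1.68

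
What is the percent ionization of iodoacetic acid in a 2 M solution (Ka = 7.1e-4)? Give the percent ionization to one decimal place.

ICH2COOH ⇌ ICH2COO- + H+; let x = [H+] at equilibrium.
x ≈ √(Ka·C₀) = √(7.1 × 10^-4 × 2) = 3.77 × 10^-2 M
Fraction ionized = 3.77 × 10^-2 / 2 = 0.0188 → 1.9%

1.9%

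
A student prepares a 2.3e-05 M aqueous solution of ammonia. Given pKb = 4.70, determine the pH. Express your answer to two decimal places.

NH3 + H2O ⇌ NH4+ + OH-
Kb = 10^(−4.70) = 2.00 × 10^-5
Kb = [OH-]²/(2.3e-05 − [OH-]) = 2.00 × 10^-5
The 5% rule fails; solving [OH-]² + Kb·[OH-] − Kb·C₀ = 0 exactly:
[OH-] = [−2e-05 + √(2e-05² + 1.84e-09)]/2 = 1.37 × 10^-5 M
pOH = 4.86, so pH = 14.00 − pOH = 9.14

pH = 9.14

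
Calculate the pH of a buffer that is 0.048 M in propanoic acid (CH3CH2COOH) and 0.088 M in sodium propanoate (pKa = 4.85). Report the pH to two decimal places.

pH = 5.11

Henderson–Hasselbalch: pH = pKa + log([CH3CH2COO-]/[CH3CH2COOH]) = 4.85 + log(0.088/0.048)
pH = 4.85 + (+0.263) = 5.11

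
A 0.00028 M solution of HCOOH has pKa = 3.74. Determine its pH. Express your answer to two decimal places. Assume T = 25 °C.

pH = 3.82

HCOOH ⇌ HCOO- + H+
Ka = 10^(−3.74) = 1.82 × 10^-4
Ka = [H+]²/(0.00028 − [H+]) = 1.82 × 10^-4
[H+] is not negligible relative to C₀; solve [H+]² + 0.000182·[H+] − 5.1e-08 = 0.
[H+] = [−0.000182 + √(0.000182² + 2.04e-07)]/2 = 1.52 × 10^-4 M
pH = −log[H+] = −log(1.52 × 10^-4) = 3.82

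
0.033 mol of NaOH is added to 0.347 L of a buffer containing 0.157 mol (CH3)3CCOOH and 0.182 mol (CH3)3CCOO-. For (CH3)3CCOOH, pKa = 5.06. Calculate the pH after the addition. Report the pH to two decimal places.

pH = 5.30

After neutralization: n((CH3)3CCOOH) = 0.124 mol, n((CH3)3CCOO-) = 0.215 mol.
pH = pKa + log([A⁻]/[HA]) = 5.06 + log(0.215/0.124) = 5.06 +0.239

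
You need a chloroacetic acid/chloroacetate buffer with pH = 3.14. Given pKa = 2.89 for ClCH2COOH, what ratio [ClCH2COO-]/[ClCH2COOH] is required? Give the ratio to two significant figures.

ratio = 1.8

pH = pKa + log(r) ⇒ log(r) = 3.14 − 2.89 = +0.25
r = [ClCH2COO-]/[ClCH2COOH] = 10^(+0.25) = 1.78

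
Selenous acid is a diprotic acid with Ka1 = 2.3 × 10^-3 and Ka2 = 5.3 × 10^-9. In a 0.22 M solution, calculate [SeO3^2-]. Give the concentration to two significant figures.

5.3 × 10^-9 M

First ionization gives [H+] ≈ [HSeO3-] = 2.14 × 10^-2 M.
Second step: Ka2 = [H+][SeO3^2-]/[HSeO3-] ≈ [SeO3^2-] (since [H+] ≈ [HSeO3-]).
So [SeO3^2-] ≈ Ka2.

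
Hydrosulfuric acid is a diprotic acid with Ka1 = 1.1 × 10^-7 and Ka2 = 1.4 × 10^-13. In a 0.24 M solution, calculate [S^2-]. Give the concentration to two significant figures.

1.4 × 10^-13 M

First ionization gives [H+] ≈ [HS-] = 1.62 × 10^-4 M.
Second step: Ka2 = [H+][S^2-]/[HS-] ≈ [S^2-] (since [H+] ≈ [HS-]).
So [S^2-] ≈ Ka2.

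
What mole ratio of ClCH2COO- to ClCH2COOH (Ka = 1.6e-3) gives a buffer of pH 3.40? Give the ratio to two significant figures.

pKa = -log(1.6 × 10^-3) = 2.796
pH = pKa + log(r) ⇒ log(r) = 3.40 − 2.796 = +0.604
r = [ClCH2COO-]/[ClCH2COOH] = 10^(+0.604) = 4.02

ratio = 4.0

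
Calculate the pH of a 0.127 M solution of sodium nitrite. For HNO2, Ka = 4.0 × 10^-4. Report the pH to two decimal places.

NO2- is the conjugate base of the weak acid HNO2.
Kb = Kw/Ka = 1.0×10^-14 / 4.0 × 10^-4 = 2.50 × 10^-11
Kb = x²/(0.127 − x) = 2.50 × 10^-11
Assume x ≪ 0.127: x ≈ √(2.50 × 10^-11 × 0.127) = 1.78 × 10^-6 M
(x/C₀ = 0.0014% < 5%, so the approximation holds.)
pOH = −log(1.78 × 10^-6) = 5.75; pH = 14.00 − 5.75 = 8.25

pH = 8.25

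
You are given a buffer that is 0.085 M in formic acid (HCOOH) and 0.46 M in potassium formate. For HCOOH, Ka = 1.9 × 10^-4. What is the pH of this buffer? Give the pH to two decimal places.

pH = 4.45

pKa = −log(1.9 × 10^-4) = 3.721
pH = pKa + log([A⁻]/[HA]) = 3.721 + log(0.46/0.085)
pH = 3.721 + (+0.733) = 4.45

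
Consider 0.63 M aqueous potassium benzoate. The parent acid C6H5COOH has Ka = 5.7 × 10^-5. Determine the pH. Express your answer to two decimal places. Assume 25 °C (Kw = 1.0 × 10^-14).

pH = 9.02

C6H5COO- is the conjugate base of the weak acid C6H5COOH.
Kb = Kw/Ka = 1.0×10^-14 / 5.7 × 10^-5 = 1.75 × 10^-10
Kb = x²/(0.63 − x) = 1.75 × 10^-10
Neglecting x in the denominator: x = √(1.75 × 10^-10 × 0.63) = 1.05 × 10^-5 M
Check: 0.0017% ionized — well under 5%, approximation valid.
pOH = −log(1.05 × 10^-5) = 4.98; pH = 14.00 − 4.98 = 9.02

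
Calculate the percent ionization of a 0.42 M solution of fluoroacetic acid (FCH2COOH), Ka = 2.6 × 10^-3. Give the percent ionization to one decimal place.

FCH2COOH ⇌ FCH2COO- + H+; let x = [H+] at equilibrium.
Solve x² + 0.0026x − 0.00109 = 0 → x = 3.18 × 10^-2 M
Fraction ionized = 3.18 × 10^-2 / 0.42 = 0.0757 → 7.6%

7.6%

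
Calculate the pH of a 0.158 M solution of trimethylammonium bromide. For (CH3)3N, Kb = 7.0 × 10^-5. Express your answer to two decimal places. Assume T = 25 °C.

pH = 5.32

(CH3)3NH+ is the conjugate acid of the weak base (CH3)3N.
Ka = Kw/Kb = 1.0×10^-14 / 7.0 × 10^-5 = 1.43 × 10^-10
Ka = [H+]²/(0.158 − [H+]) = 1.43 × 10^-10
Assume [H+] ≪ 0.158: [H+] ≈ √(1.43 × 10^-10 × 0.158) = 4.75 × 10^-6 M
Check: 0.003% ionized — well under 5%, approximation valid.
pH = −log[H+] = −log(4.75 × 10^-6) = 5.32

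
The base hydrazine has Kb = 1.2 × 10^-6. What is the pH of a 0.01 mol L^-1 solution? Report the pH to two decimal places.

pH = 10.04

N2H4 + H2O ⇌ N2H5+ + OH-
Kb = x²/(0.01 − x) = 1.2 × 10^-6
Neglecting x in the denominator: x = √(1.2 × 10^-6 × 0.01) = 1.10 × 10^-4 M
(x/C₀ = 1.1% < 5%, so the approximation holds.)
pOH = 3.96, so pH = 14.00 − pOH = 10.04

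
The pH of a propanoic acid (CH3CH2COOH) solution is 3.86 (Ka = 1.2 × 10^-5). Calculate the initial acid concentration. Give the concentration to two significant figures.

C₀ = 1.7 × 10^-3 M

[H+] = 10^(-3.86) = 1.38 × 10^-4 M = x
Ka = x²/(C₀ − x) ⇒ C₀ = x + x²/Ka
C₀ = 1.38 × 10^-4 + (1.38 × 10^-4)²/(1.2 × 10^-5) = 1.72 × 10^-3 M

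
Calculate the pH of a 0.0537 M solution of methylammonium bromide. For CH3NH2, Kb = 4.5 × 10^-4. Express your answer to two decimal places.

pH = 5.96

CH3NH3+ is the conjugate acid of the weak base CH3NH2.
Ka = Kw/Kb = 1.0×10^-14 / 4.5 × 10^-4 = 2.22 × 10^-11
Ka = [H+]²/(0.0537 − [H+]) = 2.22 × 10^-11
Assume [H+] ≪ 0.0537: [H+] ≈ √(2.22 × 10^-11 × 0.0537) = 1.09 × 10^-6 M
pH = −log[H+] = −log(1.09 × 10^-6) = 5.96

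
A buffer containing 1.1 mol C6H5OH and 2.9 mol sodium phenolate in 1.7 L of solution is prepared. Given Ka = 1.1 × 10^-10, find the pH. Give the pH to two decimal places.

pKa = −log(1.1 × 10^-10) = 9.959
Using pH = pKa + log([base]/[acid]) with [base]/[acid] = 2.9/1.1:
pH = 9.959 + (+0.421) = 10.38

pH = 10.38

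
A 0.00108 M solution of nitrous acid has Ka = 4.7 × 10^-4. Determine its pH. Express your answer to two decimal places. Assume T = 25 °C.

pH = 3.29

HNO2 ⇌ NO2- + H+
From the ICE table, Ka = x²/(0.00108 − x) = 4.7 × 10^-4.
Here C₀/Ka ≈ 2.3, so the small-x approximation fails. Use the quadratic:
x = [−0.00047 + √(0.00047² + 2.03e-06)]/2 = 5.15 × 10^-4 M
pH = −log[H+] = −log(5.15 × 10^-4) = 3.29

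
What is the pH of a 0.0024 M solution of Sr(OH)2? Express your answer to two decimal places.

Sr(OH)2 is a strong base (each formula unit releases 2 OH-); [OH-] = 0.0048 M.
pOH = -log(0.0048) = 2.32
pH = 14.00 - 2.32 = 11.68

pH = 11.68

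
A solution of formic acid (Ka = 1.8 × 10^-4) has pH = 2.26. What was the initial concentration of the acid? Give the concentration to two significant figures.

C₀ = 1.7 × 10^-1 M

[H+] = 10^(-2.26) = 5.50 × 10^-3 M = x
Ka = x²/(C₀ − x) ⇒ C₀ = x + x²/Ka
C₀ = 5.50 × 10^-3 + (5.50 × 10^-3)²/(1.8 × 10^-4) = 1.74 × 10^-1 M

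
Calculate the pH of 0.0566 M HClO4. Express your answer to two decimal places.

HClO4 is a strong acid and dissociates completely, so [H+] = 0.0566 M.
pH = -log(0.0566) = 1.25

pH = 1.25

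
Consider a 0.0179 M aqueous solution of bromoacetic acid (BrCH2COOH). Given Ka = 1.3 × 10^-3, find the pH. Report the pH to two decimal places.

BrCH2COOH ⇌ BrCH2COO- + H+
Ka = [H+]²/(0.0179 − [H+]) = 1.3 × 10^-3
[H+] is not negligible relative to C₀; solve [H+]² + 0.0013·[H+] − 2.33e-05 = 0.
[H+] = [−0.0013 + √(0.0013² + 9.31e-05)]/2 = 4.22 × 10^-3 M
pH = −log(4.22 × 10^-3) = 2.37

pH = 2.37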